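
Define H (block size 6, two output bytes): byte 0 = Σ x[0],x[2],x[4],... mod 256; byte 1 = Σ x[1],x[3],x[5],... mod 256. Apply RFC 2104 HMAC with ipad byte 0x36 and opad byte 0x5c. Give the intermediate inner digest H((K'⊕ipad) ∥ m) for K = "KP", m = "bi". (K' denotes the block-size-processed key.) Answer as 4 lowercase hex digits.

4b3b

Key "KP" = 4b 50 is 2 bytes ≤ B = 6; zero-pad to 6 bytes: K' = 4b 50 00 00 00 00.
K' ⊕ ipad = 7d 66 36 36 36 36.
Inner input = 7d 66 36 36 36 36 ∥ 62 69.
Inner hash: even-index sum = 331 mod 256 = 75; odd-index sum = 315 mod 256 = 59 → 4b 3b.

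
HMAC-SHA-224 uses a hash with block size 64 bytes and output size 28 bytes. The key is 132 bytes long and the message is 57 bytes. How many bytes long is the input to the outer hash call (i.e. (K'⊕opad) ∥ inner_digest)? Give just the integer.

92

Key is 132 > 64 bytes, so it is hashed to 28 bytes then zero-padded to 64: |K'| = 64.
Outer input = (K'⊕opad) ∥ H(inner) → 64 + 28 = 92 bytes.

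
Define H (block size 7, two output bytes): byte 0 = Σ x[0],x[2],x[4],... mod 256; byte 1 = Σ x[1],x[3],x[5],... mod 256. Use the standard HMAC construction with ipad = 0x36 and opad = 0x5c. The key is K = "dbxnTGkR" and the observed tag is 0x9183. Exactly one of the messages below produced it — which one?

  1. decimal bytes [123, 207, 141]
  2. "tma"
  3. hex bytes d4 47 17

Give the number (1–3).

3

Key "dbxnTGkR" = 64 62 78 6e 54 47 6b 52 is 8 bytes > B = 7, so hash it first: H(key) = 9b 69, then zero-pad to 7 bytes: K' = 9b 69 00 00 00 00 00.
K' ⊕ ipad = ad 5f 36 36 36 36 36; K' ⊕ opad = c7 35 5c 5c 5c 5c 5c.
m1: inner = H(ad 5f 36 36 36 36 36 7b cf 8d) = 1e d3; tag = H(c7 35 5c 5c 5c 5c 5c 1e d3) = ae0b
m2: inner = H(ad 5f 36 36 36 36 36 74 6d 61) = bc a0; tag = H(c7 35 5c 5c 5c 5c 5c bc a0) = 7ba9
m3: inner = H(ad 5f 36 36 36 36 36 d4 47 17) = 96 b6; tag = H(c7 35 5c 5c 5c 5c 5c 96 b6) = 9183 ← matches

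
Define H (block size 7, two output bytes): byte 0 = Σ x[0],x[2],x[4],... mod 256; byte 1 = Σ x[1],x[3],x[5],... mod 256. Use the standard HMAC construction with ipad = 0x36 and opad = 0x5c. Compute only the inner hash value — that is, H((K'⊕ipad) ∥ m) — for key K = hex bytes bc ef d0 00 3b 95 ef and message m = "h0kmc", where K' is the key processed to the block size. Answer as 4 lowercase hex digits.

f3e8

Key hex bytes bc ef d0 00 3b 95 ef is exactly B = 7 bytes: K' = bc ef d0 00 3b 95 ef.
K' ⊕ ipad = 8a d9 e6 36 0d a3 d9.
Inner input = 8a d9 e6 36 0d a3 d9 ∥ 68 30 6b 6d 63.
Inner hash: even-index sum = 755 mod 256 = 243; odd-index sum = 744 mod 256 = 232 → f3 e8.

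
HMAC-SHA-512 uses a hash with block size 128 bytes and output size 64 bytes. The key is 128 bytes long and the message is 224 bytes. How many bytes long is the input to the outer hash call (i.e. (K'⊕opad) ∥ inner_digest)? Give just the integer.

Key is 128 ≤ 128 bytes, zero-padded: |K'| = 128.
Outer input = (K'⊕opad) ∥ H(inner) → 128 + 64 = 192 bytes.

192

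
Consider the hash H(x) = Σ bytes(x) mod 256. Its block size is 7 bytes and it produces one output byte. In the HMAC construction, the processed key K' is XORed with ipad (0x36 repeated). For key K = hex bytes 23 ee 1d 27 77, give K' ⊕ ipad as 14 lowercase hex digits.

Key hex bytes 23 ee 1d 27 77 is 5 bytes ≤ B = 7; zero-pad to 7 bytes: K' = 23 ee 1d 27 77 00 00.
XOR each byte with 0x36: 23⊕36=15, ee⊕36=d8, 1d⊕36=2b, 27⊕36=11, 77⊕36=41, 00⊕36=36, 00⊕36=36.

15d82b11413636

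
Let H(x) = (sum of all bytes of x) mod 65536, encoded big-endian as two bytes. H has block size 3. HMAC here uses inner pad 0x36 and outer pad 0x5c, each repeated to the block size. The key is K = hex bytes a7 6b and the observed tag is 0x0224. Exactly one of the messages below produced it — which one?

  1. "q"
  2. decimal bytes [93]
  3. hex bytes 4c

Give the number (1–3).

1

Key hex bytes a7 6b is 2 bytes ≤ B = 3; zero-pad to 3 bytes: K' = a7 6b 00.
K' ⊕ ipad = 91 5d 36; K' ⊕ opad = fb 37 5c.
m1: inner = H(91 5d 36 71) = 01 95; tag = H(fb 37 5c 01 95) = 0224 ← matches
m2: inner = H(91 5d 36 5d) = 01 81; tag = H(fb 37 5c 01 81) = 0210
m3: inner = H(91 5d 36 4c) = 01 70; tag = H(fb 37 5c 01 70) = 01ff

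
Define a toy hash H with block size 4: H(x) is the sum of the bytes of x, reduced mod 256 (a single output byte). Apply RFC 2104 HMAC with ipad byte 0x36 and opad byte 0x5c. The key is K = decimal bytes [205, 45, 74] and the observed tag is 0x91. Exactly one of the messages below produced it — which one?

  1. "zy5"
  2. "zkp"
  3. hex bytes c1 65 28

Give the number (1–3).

Key decimal bytes [205, 45, 74] = cd 2d 4a is 3 bytes ≤ B = 4; zero-pad to 4 bytes: K' = cd 2d 4a 00.
K' ⊕ ipad = fb 1b 7c 36; K' ⊕ opad = 91 71 16 5c.
m1: inner = H(fb 1b 7c 36 7a 79 35) = f0; tag = H(91 71 16 5c f0) = 64
m2: inner = H(fb 1b 7c 36 7a 6b 70) = 1d; tag = H(91 71 16 5c 1d) = 91 ← matches
m3: inner = H(fb 1b 7c 36 c1 65 28) = 16; tag = H(91 71 16 5c 16) = 8a

2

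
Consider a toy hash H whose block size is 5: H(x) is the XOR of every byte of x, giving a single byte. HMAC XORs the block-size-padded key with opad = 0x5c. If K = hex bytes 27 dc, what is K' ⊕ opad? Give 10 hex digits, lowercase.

Key hex bytes 27 dc is 2 bytes ≤ B = 5; zero-pad to 5 bytes: K' = 27 dc 00 00 00.
XOR each byte with 0x5c: 27⊕5c=7b, dc⊕5c=80, 00⊕5c=5c, 00⊕5c=5c, 00⊕5c=5c.

7b805c5c5c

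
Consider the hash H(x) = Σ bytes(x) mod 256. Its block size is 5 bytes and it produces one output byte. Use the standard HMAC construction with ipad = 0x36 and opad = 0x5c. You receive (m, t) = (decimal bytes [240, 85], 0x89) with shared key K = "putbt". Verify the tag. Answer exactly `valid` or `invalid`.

Key "putbt" = 70 75 74 62 74 is exactly B = 5 bytes: K' = 70 75 74 62 74.
K' ⊕ ipad = 46 43 42 54 42; K' ⊕ opad = 2c 29 28 3e 28.
Inner hash: sum = 70+67+66+84+66+240+85 = 678; mod 256 = 166 → a6.
Outer hash (recomputed tag): sum = 44+41+40+62+40+166 = 393; mod 256 = 137 → 89.
Recomputed tag = 89; claimed = 89 → match.

valid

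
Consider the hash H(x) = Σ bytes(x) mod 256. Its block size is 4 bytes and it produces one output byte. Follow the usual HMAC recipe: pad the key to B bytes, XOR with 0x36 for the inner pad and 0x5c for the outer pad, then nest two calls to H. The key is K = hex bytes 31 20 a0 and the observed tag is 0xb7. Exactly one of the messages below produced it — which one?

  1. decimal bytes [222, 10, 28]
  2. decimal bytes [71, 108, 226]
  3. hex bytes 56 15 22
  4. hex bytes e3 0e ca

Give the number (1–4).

3

Key hex bytes 31 20 a0 is 3 bytes ≤ B = 4; zero-pad to 4 bytes: K' = 31 20 a0 00.
K' ⊕ ipad = 07 16 96 36; K' ⊕ opad = 6d 7c fc 5c.
m1: inner = H(07 16 96 36 de 0a 1c) = ed; tag = H(6d 7c fc 5c ed) = 2e
m2: inner = H(07 16 96 36 47 6c e2) = 7e; tag = H(6d 7c fc 5c 7e) = bf
m3: inner = H(07 16 96 36 56 15 22) = 76; tag = H(6d 7c fc 5c 76) = b7 ← matches
m4: inner = H(07 16 96 36 e3 0e ca) = a4; tag = H(6d 7c fc 5c a4) = e5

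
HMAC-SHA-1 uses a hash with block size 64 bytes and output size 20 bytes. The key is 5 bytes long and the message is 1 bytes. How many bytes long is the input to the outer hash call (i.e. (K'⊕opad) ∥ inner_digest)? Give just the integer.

84

Key is 5 ≤ 64 bytes, zero-padded: |K'| = 64.
Outer input = (K'⊕opad) ∥ H(inner) → 64 + 20 = 84 bytes.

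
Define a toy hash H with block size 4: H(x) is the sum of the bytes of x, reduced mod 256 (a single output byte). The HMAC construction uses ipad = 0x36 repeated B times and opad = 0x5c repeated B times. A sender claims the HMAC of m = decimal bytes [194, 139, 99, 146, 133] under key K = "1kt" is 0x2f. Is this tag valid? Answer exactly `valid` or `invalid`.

Key "1kt" = 31 6b 74 is 3 bytes ≤ B = 4; zero-pad to 4 bytes: K' = 31 6b 74 00.
K' ⊕ ipad = 07 5d 42 36; K' ⊕ opad = 6d 37 28 5c.
Inner hash: sum = 7+93+66+54+194+139+99+146+133 = 931; mod 256 = 163 → a3.
Outer hash (recomputed tag): sum = 109+55+40+92+163 = 459; mod 256 = 203 → cb.
Recomputed tag = cb; claimed = 2f → mismatch.

invalid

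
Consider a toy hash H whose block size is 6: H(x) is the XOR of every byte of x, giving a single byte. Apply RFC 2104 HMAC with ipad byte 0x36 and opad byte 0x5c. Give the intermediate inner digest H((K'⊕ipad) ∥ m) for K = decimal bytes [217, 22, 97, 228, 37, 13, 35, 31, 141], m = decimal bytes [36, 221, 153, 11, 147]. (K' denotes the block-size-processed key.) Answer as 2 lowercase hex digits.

Key decimal bytes [217, 22, 97, 228, 37, 13, 35, 31, 141] = d9 16 61 e4 25 0d 23 1f 8d is 9 bytes > B = 6, so hash it first: H(key) = d3, then zero-pad to 6 bytes: K' = d3 00 00 00 00 00.
K' ⊕ ipad = e5 36 36 36 36 36.
Inner input = e5 36 36 36 36 36 ∥ 24 dd 99 0b 93.
Inner hash: XOR e5⊕36⊕36⊕36⊕36⊕36⊕24⊕dd⊕99⊕0b⊕93 = 2b.

2b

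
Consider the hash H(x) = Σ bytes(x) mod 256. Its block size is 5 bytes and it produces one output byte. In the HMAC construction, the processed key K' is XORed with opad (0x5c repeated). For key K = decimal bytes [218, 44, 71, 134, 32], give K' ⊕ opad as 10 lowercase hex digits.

86701bda7c

Key decimal bytes [218, 44, 71, 134, 32] = da 2c 47 86 20 is exactly B = 5 bytes: K' = da 2c 47 86 20.
XOR each byte with 0x5c: da⊕5c=86, 2c⊕5c=70, 47⊕5c=1b, 86⊕5c=da, 20⊕5c=7c.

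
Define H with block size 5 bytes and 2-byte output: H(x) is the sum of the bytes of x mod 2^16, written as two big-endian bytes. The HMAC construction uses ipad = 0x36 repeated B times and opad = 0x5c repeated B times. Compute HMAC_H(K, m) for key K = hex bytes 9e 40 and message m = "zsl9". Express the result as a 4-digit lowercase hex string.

0247

Key hex bytes 9e 40 is 2 bytes ≤ B = 5; zero-pad to 5 bytes: K' = 9e 40 00 00 00.
K' ⊕ ipad = a8 76 36 36 36.  K' ⊕ opad = c2 1c 5c 5c 5c.
Inner input = (K'⊕ipad) ∥ m = a8 76 36 36 36 ∥ 7a 73 6c 39.
Inner hash: sum = 168+118+54+54+54+122+115+108+57 = 850 → 03 52.
Outer input = (K'⊕opad) ∥ inner = c2 1c 5c 5c 5c ∥ 03 52.
Outer hash (tag): sum = 194+28+92+92+92+3+82 = 583 → 02 47.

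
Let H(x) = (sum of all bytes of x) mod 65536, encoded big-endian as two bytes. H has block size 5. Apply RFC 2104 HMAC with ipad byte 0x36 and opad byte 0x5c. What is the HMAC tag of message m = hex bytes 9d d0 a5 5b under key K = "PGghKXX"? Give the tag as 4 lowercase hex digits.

024c

Key "PGghKXX" = 50 47 67 68 4b 58 58 is 7 bytes > B = 5, so hash it first: H(key) = 02 61, then zero-pad to 5 bytes: K' = 02 61 00 00 00.
K' ⊕ ipad = 34 57 36 36 36.  K' ⊕ opad = 5e 3d 5c 5c 5c.
Inner input = (K'⊕ipad) ∥ m = 34 57 36 36 36 ∥ 9d d0 a5 5b.
Inner hash: sum = 52+87+54+54+54+157+208+165+91 = 922 → 03 9a.
Outer input = (K'⊕opad) ∥ inner = 5e 3d 5c 5c 5c ∥ 03 9a.
Outer hash (tag): sum = 94+61+92+92+92+3+154 = 588 → 02 4c.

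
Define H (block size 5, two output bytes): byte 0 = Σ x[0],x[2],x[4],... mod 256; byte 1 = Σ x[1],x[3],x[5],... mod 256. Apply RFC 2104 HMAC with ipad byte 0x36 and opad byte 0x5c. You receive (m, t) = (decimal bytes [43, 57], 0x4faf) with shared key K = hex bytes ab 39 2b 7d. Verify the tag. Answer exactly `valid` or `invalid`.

Key hex bytes ab 39 2b 7d is 4 bytes ≤ B = 5; zero-pad to 5 bytes: K' = ab 39 2b 7d 00.
K' ⊕ ipad = 9d 0f 1d 4b 36; K' ⊕ opad = f7 65 77 21 5c.
Inner hash: even-index sum = 297 mod 256 = 41; odd-index sum = 133 mod 256 = 133 → 29 85.
Outer hash (recomputed tag): even-index sum = 591 mod 256 = 79; odd-index sum = 175 mod 256 = 175 → 4f af.
Recomputed tag = 4faf; claimed = 4faf → match.

valid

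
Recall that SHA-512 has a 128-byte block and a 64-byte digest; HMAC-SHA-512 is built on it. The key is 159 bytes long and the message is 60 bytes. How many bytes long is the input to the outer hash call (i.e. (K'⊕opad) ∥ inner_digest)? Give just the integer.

Key is 159 > 128 bytes, so it is hashed to 64 bytes then zero-padded to 128: |K'| = 128.
Outer input = (K'⊕opad) ∥ H(inner) → 128 + 64 = 192 bytes.

192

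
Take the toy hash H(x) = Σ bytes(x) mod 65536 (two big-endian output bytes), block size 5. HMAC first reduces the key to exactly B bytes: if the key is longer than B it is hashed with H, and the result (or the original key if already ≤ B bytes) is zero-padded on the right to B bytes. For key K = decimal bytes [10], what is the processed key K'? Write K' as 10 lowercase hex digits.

0a00000000

Key decimal bytes [10] = 0a is 1 byte ≤ B = 5; zero-pad to 5 bytes: K' = 0a 00 00 00 00.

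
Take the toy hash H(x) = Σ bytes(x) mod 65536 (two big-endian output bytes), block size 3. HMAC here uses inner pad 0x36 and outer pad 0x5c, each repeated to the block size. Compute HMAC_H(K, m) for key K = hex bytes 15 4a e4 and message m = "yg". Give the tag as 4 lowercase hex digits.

016a

Key hex bytes 15 4a e4 is exactly B = 3 bytes: K' = 15 4a e4.
K' ⊕ ipad = 23 7c d2.  K' ⊕ opad = 49 16 b8.
Inner input = (K'⊕ipad) ∥ m = 23 7c d2 ∥ 79 67.
Inner hash: sum = 35+124+210+121+103 = 593 → 02 51.
Outer input = (K'⊕opad) ∥ inner = 49 16 b8 ∥ 02 51.
Outer hash (tag): sum = 73+22+184+2+81 = 362 → 01 6a.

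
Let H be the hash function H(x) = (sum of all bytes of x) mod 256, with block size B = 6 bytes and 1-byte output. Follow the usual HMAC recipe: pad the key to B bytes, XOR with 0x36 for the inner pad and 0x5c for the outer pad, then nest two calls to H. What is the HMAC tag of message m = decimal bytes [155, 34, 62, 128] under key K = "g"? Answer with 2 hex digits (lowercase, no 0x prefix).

Key "g" = 67 is 1 byte ≤ B = 6; zero-pad to 6 bytes: K' = 67 00 00 00 00 00.
K' ⊕ ipad = 51 36 36 36 36 36.  K' ⊕ opad = 3b 5c 5c 5c 5c 5c.
Inner input = (K'⊕ipad) ∥ m = 51 36 36 36 36 36 ∥ 9b 22 3e 80.
Inner hash: sum = 81+54+54+54+54+54+155+34+62+128 = 730; mod 256 = 218 → da.
Outer input = (K'⊕opad) ∥ inner = 3b 5c 5c 5c 5c 5c ∥ da.
Outer hash (tag): sum = 59+92+92+92+92+92+218 = 737; mod 256 = 225 → e1.

e1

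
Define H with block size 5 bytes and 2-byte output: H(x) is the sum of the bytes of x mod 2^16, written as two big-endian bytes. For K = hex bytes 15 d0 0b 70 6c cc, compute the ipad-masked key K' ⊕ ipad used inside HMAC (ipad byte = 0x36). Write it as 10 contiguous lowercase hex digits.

34ae363636

Key hex bytes 15 d0 0b 70 6c cc is 6 bytes > B = 5, so hash it first: H(key) = 02 98, then zero-pad to 5 bytes: K' = 02 98 00 00 00.
XOR each byte with 0x36: 02⊕36=34, 98⊕36=ae, 00⊕36=36, 00⊕36=36, 00⊕36=36.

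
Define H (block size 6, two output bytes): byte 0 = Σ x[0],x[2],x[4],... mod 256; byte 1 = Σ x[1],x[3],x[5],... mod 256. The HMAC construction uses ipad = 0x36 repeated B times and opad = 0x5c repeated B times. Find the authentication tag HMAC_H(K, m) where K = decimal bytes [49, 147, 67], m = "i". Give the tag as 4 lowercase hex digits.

Key decimal bytes [49, 147, 67] = 31 93 43 is 3 bytes ≤ B = 6; zero-pad to 6 bytes: K' = 31 93 43 00 00 00.
K' ⊕ ipad = 07 a5 75 36 36 36.  K' ⊕ opad = 6d cf 1f 5c 5c 5c.
Inner input = (K'⊕ipad) ∥ m = 07 a5 75 36 36 36 ∥ 69.
Inner hash: even-index sum = 283 mod 256 = 27; odd-index sum = 273 mod 256 = 17 → 1b 11.
Outer input = (K'⊕opad) ∥ inner = 6d cf 1f 5c 5c 5c ∥ 1b 11.
Outer hash (tag): even-index sum = 259 mod 256 = 3; odd-index sum = 408 mod 256 = 152 → 03 98.

0398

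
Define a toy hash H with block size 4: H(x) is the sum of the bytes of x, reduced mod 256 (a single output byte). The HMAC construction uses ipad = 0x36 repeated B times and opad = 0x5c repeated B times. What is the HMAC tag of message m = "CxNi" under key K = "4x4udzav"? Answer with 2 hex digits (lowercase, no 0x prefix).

ba

Key "4x4udzav" = 34 78 34 75 64 7a 61 76 is 8 bytes > B = 4, so hash it first: H(key) = 0a, then zero-pad to 4 bytes: K' = 0a 00 00 00.
K' ⊕ ipad = 3c 36 36 36.  K' ⊕ opad = 56 5c 5c 5c.
Inner input = (K'⊕ipad) ∥ m = 3c 36 36 36 ∥ 43 78 4e 69.
Inner hash: sum = 60+54+54+54+67+120+78+105 = 592; mod 256 = 80 → 50.
Outer input = (K'⊕opad) ∥ inner = 56 5c 5c 5c ∥ 50.
Outer hash (tag): sum = 86+92+92+92+80 = 442; mod 256 = 186 → ba.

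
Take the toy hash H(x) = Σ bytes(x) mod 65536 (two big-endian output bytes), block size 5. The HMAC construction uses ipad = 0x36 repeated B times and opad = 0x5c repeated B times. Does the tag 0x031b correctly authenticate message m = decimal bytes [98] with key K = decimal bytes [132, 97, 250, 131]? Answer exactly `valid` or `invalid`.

valid

Key decimal bytes [132, 97, 250, 131] = 84 61 fa 83 is 4 bytes ≤ B = 5; zero-pad to 5 bytes: K' = 84 61 fa 83 00.
K' ⊕ ipad = b2 57 cc b5 36; K' ⊕ opad = d8 3d a6 df 5c.
Inner hash: sum = 178+87+204+181+54+98 = 802 → 03 22.
Outer hash (recomputed tag): sum = 216+61+166+223+92+3+34 = 795 → 03 1b.
Recomputed tag = 031b; claimed = 031b → match.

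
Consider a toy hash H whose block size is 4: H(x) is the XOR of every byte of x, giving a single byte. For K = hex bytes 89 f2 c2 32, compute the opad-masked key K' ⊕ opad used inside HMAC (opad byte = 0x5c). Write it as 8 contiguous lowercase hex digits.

Key hex bytes 89 f2 c2 32 is exactly B = 4 bytes: K' = 89 f2 c2 32.
XOR each byte with 0x5c: 89⊕5c=d5, f2⊕5c=ae, c2⊕5c=9e, 32⊕5c=6e.

d5ae9e6e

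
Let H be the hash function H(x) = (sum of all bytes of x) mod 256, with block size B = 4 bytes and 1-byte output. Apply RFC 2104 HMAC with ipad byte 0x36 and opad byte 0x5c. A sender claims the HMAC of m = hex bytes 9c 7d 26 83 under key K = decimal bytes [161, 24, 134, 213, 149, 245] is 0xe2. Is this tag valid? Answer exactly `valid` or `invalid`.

Key decimal bytes [161, 24, 134, 213, 149, 245] = a1 18 86 d5 95 f5 is 6 bytes > B = 4, so hash it first: H(key) = 9e, then zero-pad to 4 bytes: K' = 9e 00 00 00.
K' ⊕ ipad = a8 36 36 36; K' ⊕ opad = c2 5c 5c 5c.
Inner hash: sum = 168+54+54+54+156+125+38+131 = 780; mod 256 = 12 → 0c.
Outer hash (recomputed tag): sum = 194+92+92+92+12 = 482; mod 256 = 226 → e2.
Recomputed tag = e2; claimed = e2 → match.

valid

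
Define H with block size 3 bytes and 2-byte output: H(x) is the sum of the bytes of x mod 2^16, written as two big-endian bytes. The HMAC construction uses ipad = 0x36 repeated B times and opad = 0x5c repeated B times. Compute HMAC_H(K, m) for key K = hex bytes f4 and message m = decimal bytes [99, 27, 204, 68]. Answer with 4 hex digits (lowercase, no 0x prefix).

Key hex bytes f4 is 1 byte ≤ B = 3; zero-pad to 3 bytes: K' = f4 00 00.
K' ⊕ ipad = c2 36 36.  K' ⊕ opad = a8 5c 5c.
Inner input = (K'⊕ipad) ∥ m = c2 36 36 ∥ 63 1b cc 44.
Inner hash: sum = 194+54+54+99+27+204+68 = 700 → 02 bc.
Outer input = (K'⊕opad) ∥ inner = a8 5c 5c ∥ 02 bc.
Outer hash (tag): sum = 168+92+92+2+188 = 542 → 02 1e.

021e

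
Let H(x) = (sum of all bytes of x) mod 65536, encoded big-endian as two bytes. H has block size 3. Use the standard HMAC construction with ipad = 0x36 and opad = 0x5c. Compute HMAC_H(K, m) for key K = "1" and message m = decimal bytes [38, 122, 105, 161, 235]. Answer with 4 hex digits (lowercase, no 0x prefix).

0130

Key "1" = 31 is 1 byte ≤ B = 3; zero-pad to 3 bytes: K' = 31 00 00.
K' ⊕ ipad = 07 36 36.  K' ⊕ opad = 6d 5c 5c.
Inner input = (K'⊕ipad) ∥ m = 07 36 36 ∥ 26 7a 69 a1 eb.
Inner hash: sum = 7+54+54+38+122+105+161+235 = 776 → 03 08.
Outer input = (K'⊕opad) ∥ inner = 6d 5c 5c ∥ 03 08.
Outer hash (tag): sum = 109+92+92+3+8 = 304 → 01 30.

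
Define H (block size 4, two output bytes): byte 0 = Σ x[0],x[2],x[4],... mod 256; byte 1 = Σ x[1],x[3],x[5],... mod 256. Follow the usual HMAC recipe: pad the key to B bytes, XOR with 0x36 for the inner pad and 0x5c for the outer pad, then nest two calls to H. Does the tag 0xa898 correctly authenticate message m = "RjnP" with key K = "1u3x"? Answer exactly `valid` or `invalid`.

Key "1u3x" = 31 75 33 78 is exactly B = 4 bytes: K' = 31 75 33 78.
K' ⊕ ipad = 07 43 05 4e; K' ⊕ opad = 6d 29 6f 24.
Inner hash: even-index sum = 204 mod 256 = 204; odd-index sum = 331 mod 256 = 75 → cc 4b.
Outer hash (recomputed tag): even-index sum = 424 mod 256 = 168; odd-index sum = 152 mod 256 = 152 → a8 98.
Recomputed tag = a898; claimed = a898 → match.

valid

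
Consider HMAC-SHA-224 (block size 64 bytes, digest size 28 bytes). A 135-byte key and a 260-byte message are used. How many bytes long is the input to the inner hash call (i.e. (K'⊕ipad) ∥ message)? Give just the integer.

324

Key is 135 > 64 bytes, so it is hashed to 28 bytes then zero-padded to 64: |K'| = 64.
Inner input = (K'⊕ipad) ∥ m → 64 + 260 = 324 bytes.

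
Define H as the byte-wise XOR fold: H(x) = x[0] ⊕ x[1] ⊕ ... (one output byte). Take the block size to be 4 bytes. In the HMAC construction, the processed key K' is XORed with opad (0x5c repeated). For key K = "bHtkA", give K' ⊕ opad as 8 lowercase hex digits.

285c5c5c

Key "bHtkA" = 62 48 74 6b 41 is 5 bytes > B = 4, so hash it first: H(key) = 74, then zero-pad to 4 bytes: K' = 74 00 00 00.
XOR each byte with 0x5c: 74⊕5c=28, 00⊕5c=5c, 00⊕5c=5c, 00⊕5c=5c.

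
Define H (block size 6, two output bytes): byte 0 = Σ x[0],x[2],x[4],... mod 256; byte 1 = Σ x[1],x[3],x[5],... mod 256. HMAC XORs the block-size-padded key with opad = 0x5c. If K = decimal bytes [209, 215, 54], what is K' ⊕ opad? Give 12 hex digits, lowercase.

Key decimal bytes [209, 215, 54] = d1 d7 36 is 3 bytes ≤ B = 6; zero-pad to 6 bytes: K' = d1 d7 36 00 00 00.
XOR each byte with 0x5c: d1⊕5c=8d, d7⊕5c=8b, 36⊕5c=6a, 00⊕5c=5c, 00⊕5c=5c, 00⊕5c=5c.

8d8b6a5c5c5c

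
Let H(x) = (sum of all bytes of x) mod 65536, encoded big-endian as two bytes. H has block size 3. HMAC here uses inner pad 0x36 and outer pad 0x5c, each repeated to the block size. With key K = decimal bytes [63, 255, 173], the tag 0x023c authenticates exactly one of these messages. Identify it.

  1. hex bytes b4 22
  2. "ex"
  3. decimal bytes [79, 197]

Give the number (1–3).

1

Key decimal bytes [63, 255, 173] = 3f ff ad is exactly B = 3 bytes: K' = 3f ff ad.
K' ⊕ ipad = 09 c9 9b; K' ⊕ opad = 63 a3 f1.
m1: inner = H(09 c9 9b b4 22) = 02 43; tag = H(63 a3 f1 02 43) = 023c ← matches
m2: inner = H(09 c9 9b 65 78) = 02 4a; tag = H(63 a3 f1 02 4a) = 0243
m3: inner = H(09 c9 9b 4f c5) = 02 81; tag = H(63 a3 f1 02 81) = 027a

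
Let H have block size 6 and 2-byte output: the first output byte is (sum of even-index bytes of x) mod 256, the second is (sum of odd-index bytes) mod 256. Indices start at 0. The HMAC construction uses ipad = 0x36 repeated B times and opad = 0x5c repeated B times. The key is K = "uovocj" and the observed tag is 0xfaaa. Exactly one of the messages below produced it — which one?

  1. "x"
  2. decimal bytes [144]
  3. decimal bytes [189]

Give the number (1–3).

2

Key "uovocj" = 75 6f 76 6f 63 6a is exactly B = 6 bytes: K' = 75 6f 76 6f 63 6a.
K' ⊕ ipad = 43 59 40 59 55 5c; K' ⊕ opad = 29 33 2a 33 3f 36.
m1: inner = H(43 59 40 59 55 5c 78) = 50 0e; tag = H(29 33 2a 33 3f 36 50 0e) = e2aa
m2: inner = H(43 59 40 59 55 5c 90) = 68 0e; tag = H(29 33 2a 33 3f 36 68 0e) = faaa ← matches
m3: inner = H(43 59 40 59 55 5c bd) = 95 0e; tag = H(29 33 2a 33 3f 36 95 0e) = 27aa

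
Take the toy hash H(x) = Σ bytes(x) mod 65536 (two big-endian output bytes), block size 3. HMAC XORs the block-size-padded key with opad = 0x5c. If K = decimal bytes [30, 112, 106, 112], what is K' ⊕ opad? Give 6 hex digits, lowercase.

Key decimal bytes [30, 112, 106, 112] = 1e 70 6a 70 is 4 bytes > B = 3, so hash it first: H(key) = 01 68, then zero-pad to 3 bytes: K' = 01 68 00.
XOR each byte with 0x5c: 01⊕5c=5d, 68⊕5c=34, 00⊕5c=5c.

5d345c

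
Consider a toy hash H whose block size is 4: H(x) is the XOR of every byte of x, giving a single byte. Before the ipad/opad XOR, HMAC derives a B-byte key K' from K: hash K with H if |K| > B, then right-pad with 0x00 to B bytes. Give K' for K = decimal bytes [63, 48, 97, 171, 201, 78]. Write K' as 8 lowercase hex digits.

|K| = 6 > B = 4, so first hash the key.
H(K): XOR 3f⊕30⊕61⊕ab⊕c9⊕4e = 42.
Zero-pad H(K) = 42 to 4 bytes: K' = 42 00 00 00.

42000000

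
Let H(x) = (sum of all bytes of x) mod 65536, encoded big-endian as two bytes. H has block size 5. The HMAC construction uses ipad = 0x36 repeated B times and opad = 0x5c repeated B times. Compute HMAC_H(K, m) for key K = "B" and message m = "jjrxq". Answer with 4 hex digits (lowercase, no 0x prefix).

Key "B" = 42 is 1 byte ≤ B = 5; zero-pad to 5 bytes: K' = 42 00 00 00 00.
K' ⊕ ipad = 74 36 36 36 36.  K' ⊕ opad = 1e 5c 5c 5c 5c.
Inner input = (K'⊕ipad) ∥ m = 74 36 36 36 36 ∥ 6a 6a 72 78 71.
Inner hash: sum = 116+54+54+54+54+106+106+114+120+113 = 891 → 03 7b.
Outer input = (K'⊕opad) ∥ inner = 1e 5c 5c 5c 5c ∥ 03 7b.
Outer hash (tag): sum = 30+92+92+92+92+3+123 = 524 → 02 0c.

020c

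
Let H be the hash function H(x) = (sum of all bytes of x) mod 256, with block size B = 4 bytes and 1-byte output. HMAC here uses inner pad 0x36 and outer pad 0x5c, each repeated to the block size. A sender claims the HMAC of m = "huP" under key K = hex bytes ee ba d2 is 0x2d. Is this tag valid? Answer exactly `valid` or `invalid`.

Key hex bytes ee ba d2 is 3 bytes ≤ B = 4; zero-pad to 4 bytes: K' = ee ba d2 00.
K' ⊕ ipad = d8 8c e4 36; K' ⊕ opad = b2 e6 8e 5c.
Inner hash: sum = 216+140+228+54+104+117+80 = 939; mod 256 = 171 → ab.
Outer hash (recomputed tag): sum = 178+230+142+92+171 = 813; mod 256 = 45 → 2d.
Recomputed tag = 2d; claimed = 2d → match.

valid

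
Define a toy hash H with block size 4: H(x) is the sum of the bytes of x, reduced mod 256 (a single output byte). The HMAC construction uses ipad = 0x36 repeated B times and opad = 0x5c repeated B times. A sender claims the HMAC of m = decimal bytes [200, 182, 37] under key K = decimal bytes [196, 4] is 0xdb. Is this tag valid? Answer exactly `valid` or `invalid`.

valid

Key decimal bytes [196, 4] = c4 04 is 2 bytes ≤ B = 4; zero-pad to 4 bytes: K' = c4 04 00 00.
K' ⊕ ipad = f2 32 36 36; K' ⊕ opad = 98 58 5c 5c.
Inner hash: sum = 242+50+54+54+200+182+37 = 819; mod 256 = 51 → 33.
Outer hash (recomputed tag): sum = 152+88+92+92+51 = 475; mod 256 = 219 → db.
Recomputed tag = db; claimed = db → match.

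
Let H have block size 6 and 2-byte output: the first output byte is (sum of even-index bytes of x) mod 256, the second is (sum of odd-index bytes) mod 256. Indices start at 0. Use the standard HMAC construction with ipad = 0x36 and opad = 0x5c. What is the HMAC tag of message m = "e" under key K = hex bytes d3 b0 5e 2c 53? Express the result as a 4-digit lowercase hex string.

Key hex bytes d3 b0 5e 2c 53 is 5 bytes ≤ B = 6; zero-pad to 6 bytes: K' = d3 b0 5e 2c 53 00.
K' ⊕ ipad = e5 86 68 1a 65 36.  K' ⊕ opad = 8f ec 02 70 0f 5c.
Inner input = (K'⊕ipad) ∥ m = e5 86 68 1a 65 36 ∥ 65.
Inner hash: even-index sum = 535 mod 256 = 23; odd-index sum = 214 mod 256 = 214 → 17 d6.
Outer input = (K'⊕opad) ∥ inner = 8f ec 02 70 0f 5c ∥ 17 d6.
Outer hash (tag): even-index sum = 183 mod 256 = 183; odd-index sum = 654 mod 256 = 142 → b7 8e.

b78e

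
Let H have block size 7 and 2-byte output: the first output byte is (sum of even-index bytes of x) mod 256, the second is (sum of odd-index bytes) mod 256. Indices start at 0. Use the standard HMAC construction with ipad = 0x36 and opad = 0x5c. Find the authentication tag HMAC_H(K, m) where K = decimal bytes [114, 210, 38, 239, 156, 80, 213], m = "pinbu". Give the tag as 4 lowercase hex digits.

67f9

Key decimal bytes [114, 210, 38, 239, 156, 80, 213] = 72 d2 26 ef 9c 50 d5 is exactly B = 7 bytes: K' = 72 d2 26 ef 9c 50 d5.
K' ⊕ ipad = 44 e4 10 d9 aa 66 e3.  K' ⊕ opad = 2e 8e 7a b3 c0 0c 89.
Inner input = (K'⊕ipad) ∥ m = 44 e4 10 d9 aa 66 e3 ∥ 70 69 6e 62 75.
Inner hash: even-index sum = 684 mod 256 = 172; odd-index sum = 886 mod 256 = 118 → ac 76.
Outer input = (K'⊕opad) ∥ inner = 2e 8e 7a b3 c0 0c 89 ∥ ac 76.
Outer hash (tag): even-index sum = 615 mod 256 = 103; odd-index sum = 505 mod 256 = 249 → 67 f9.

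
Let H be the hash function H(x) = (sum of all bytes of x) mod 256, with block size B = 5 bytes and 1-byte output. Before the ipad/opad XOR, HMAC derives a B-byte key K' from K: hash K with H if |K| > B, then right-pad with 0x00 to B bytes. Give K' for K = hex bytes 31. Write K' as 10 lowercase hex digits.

3100000000

Key hex bytes 31 is 1 byte ≤ B = 5; zero-pad to 5 bytes: K' = 31 00 00 00 00.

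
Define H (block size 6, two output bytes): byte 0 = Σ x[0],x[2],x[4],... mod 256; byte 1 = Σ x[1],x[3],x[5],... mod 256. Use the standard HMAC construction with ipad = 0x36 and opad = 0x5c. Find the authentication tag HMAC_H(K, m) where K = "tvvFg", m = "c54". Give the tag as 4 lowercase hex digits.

Key "tvvFg" = 74 76 76 46 67 is 5 bytes ≤ B = 6; zero-pad to 6 bytes: K' = 74 76 76 46 67 00.
K' ⊕ ipad = 42 40 40 70 51 36.  K' ⊕ opad = 28 2a 2a 1a 3b 5c.
Inner input = (K'⊕ipad) ∥ m = 42 40 40 70 51 36 ∥ 63 35 34.
Inner hash: even-index sum = 362 mod 256 = 106; odd-index sum = 283 mod 256 = 27 → 6a 1b.
Outer input = (K'⊕opad) ∥ inner = 28 2a 2a 1a 3b 5c ∥ 6a 1b.
Outer hash (tag): even-index sum = 247 mod 256 = 247; odd-index sum = 187 mod 256 = 187 → f7 bb.

f7bb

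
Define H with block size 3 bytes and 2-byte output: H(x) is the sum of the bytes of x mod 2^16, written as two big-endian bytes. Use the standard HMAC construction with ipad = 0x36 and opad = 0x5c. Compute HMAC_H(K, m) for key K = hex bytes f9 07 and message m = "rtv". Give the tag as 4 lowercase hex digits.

Key hex bytes f9 07 is 2 bytes ≤ B = 3; zero-pad to 3 bytes: K' = f9 07 00.
K' ⊕ ipad = cf 31 36.  K' ⊕ opad = a5 5b 5c.
Inner input = (K'⊕ipad) ∥ m = cf 31 36 ∥ 72 74 76.
Inner hash: sum = 207+49+54+114+116+118 = 658 → 02 92.
Outer input = (K'⊕opad) ∥ inner = a5 5b 5c ∥ 02 92.
Outer hash (tag): sum = 165+91+92+2+146 = 496 → 01 f0.

01f0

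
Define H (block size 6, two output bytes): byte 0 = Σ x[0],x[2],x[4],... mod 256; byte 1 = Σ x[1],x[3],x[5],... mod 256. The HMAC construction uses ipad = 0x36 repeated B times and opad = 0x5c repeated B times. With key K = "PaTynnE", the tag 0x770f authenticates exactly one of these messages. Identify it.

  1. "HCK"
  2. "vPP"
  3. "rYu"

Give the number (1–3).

3

Key "PaTynnE" = 50 61 54 79 6e 6e 45 is 7 bytes > B = 6, so hash it first: H(key) = 57 48, then zero-pad to 6 bytes: K' = 57 48 00 00 00 00.
K' ⊕ ipad = 61 7e 36 36 36 36; K' ⊕ opad = 0b 14 5c 5c 5c 5c.
m1: inner = H(61 7e 36 36 36 36 48 43 4b) = 60 2d; tag = H(0b 14 5c 5c 5c 5c 60 2d) = 23f9
m2: inner = H(61 7e 36 36 36 36 76 50 50) = 93 3a; tag = H(0b 14 5c 5c 5c 5c 93 3a) = 5606
m3: inner = H(61 7e 36 36 36 36 72 59 75) = b4 43; tag = H(0b 14 5c 5c 5c 5c b4 43) = 770f ← matches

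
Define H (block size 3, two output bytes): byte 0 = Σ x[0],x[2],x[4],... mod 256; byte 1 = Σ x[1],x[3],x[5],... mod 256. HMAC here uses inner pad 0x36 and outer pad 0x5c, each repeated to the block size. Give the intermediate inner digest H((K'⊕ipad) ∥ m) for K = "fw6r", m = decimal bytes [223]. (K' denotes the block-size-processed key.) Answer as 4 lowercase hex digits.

Key "fw6r" = 66 77 36 72 is 4 bytes > B = 3, so hash it first: H(key) = 9c e9, then zero-pad to 3 bytes: K' = 9c e9 00.
K' ⊕ ipad = aa df 36.
Inner input = aa df 36 ∥ df.
Inner hash: even-index sum = 224 mod 256 = 224; odd-index sum = 446 mod 256 = 190 → e0 be.

e0be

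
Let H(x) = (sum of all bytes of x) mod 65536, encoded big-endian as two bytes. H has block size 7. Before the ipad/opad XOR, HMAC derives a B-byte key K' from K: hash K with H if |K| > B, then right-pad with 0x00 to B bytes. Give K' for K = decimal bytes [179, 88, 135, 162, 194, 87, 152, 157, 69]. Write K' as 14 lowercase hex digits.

|K| = 9 > B = 7, so first hash the key.
H(K): sum = 179+88+135+162+194+87+152+157+69 = 1223 → 04 c7.
Zero-pad H(K) = 04 c7 to 7 bytes: K' = 04 c7 00 00 00 00 00.

04c70000000000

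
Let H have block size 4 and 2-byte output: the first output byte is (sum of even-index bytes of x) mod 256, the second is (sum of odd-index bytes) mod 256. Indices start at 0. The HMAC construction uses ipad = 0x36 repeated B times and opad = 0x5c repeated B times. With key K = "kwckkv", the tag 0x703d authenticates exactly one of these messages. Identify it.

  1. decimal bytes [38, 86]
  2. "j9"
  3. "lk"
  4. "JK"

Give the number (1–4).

2

Key "kwckkv" = 6b 77 63 6b 6b 76 is 6 bytes > B = 4, so hash it first: H(key) = 39 58, then zero-pad to 4 bytes: K' = 39 58 00 00.
K' ⊕ ipad = 0f 6e 36 36; K' ⊕ opad = 65 04 5c 5c.
m1: inner = H(0f 6e 36 36 26 56) = 6b fa; tag = H(65 04 5c 5c 6b fa) = 2c5a
m2: inner = H(0f 6e 36 36 6a 39) = af dd; tag = H(65 04 5c 5c af dd) = 703d ← matches
m3: inner = H(0f 6e 36 36 6c 6b) = b1 0f; tag = H(65 04 5c 5c b1 0f) = 726f
m4: inner = H(0f 6e 36 36 4a 4b) = 8f ef; tag = H(65 04 5c 5c 8f ef) = 504f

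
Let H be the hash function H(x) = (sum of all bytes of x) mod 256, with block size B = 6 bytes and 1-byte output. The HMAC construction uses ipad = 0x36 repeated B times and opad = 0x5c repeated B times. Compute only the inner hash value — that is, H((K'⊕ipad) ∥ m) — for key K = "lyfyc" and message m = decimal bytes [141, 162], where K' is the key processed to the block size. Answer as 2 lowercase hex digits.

02

Key "lyfyc" = 6c 79 66 79 63 is 5 bytes ≤ B = 6; zero-pad to 6 bytes: K' = 6c 79 66 79 63 00.
K' ⊕ ipad = 5a 4f 50 4f 55 36.
Inner input = 5a 4f 50 4f 55 36 ∥ 8d a2.
Inner hash: sum = 90+79+80+79+85+54+141+162 = 770; mod 256 = 2 → 02.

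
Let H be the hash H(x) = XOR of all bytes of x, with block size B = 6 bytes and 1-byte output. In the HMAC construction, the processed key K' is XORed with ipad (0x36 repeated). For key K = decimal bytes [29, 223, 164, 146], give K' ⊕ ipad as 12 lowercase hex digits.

Key decimal bytes [29, 223, 164, 146] = 1d df a4 92 is 4 bytes ≤ B = 6; zero-pad to 6 bytes: K' = 1d df a4 92 00 00.
XOR each byte with 0x36: 1d⊕36=2b, df⊕36=e9, a4⊕36=92, 92⊕36=a4, 00⊕36=36, 00⊕36=36.

2be992a43636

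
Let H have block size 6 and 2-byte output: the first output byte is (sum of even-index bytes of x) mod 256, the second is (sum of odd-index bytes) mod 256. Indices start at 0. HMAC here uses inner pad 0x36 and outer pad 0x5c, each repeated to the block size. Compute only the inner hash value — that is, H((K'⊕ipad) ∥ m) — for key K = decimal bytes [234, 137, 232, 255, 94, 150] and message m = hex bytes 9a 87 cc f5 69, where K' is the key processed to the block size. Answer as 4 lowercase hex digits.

f1a4

Key decimal bytes [234, 137, 232, 255, 94, 150] = ea 89 e8 ff 5e 96 is exactly B = 6 bytes: K' = ea 89 e8 ff 5e 96.
K' ⊕ ipad = dc bf de c9 68 a0.
Inner input = dc bf de c9 68 a0 ∥ 9a 87 cc f5 69.
Inner hash: even-index sum = 1009 mod 256 = 241; odd-index sum = 932 mod 256 = 164 → f1 a4.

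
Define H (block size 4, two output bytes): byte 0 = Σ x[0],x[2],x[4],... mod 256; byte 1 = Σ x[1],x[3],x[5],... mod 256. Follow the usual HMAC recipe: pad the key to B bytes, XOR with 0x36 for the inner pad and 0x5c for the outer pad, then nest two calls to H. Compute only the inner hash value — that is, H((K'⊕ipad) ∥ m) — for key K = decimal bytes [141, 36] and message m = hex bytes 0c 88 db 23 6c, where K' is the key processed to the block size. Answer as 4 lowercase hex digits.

44f3

Key decimal bytes [141, 36] = 8d 24 is 2 bytes ≤ B = 4; zero-pad to 4 bytes: K' = 8d 24 00 00.
K' ⊕ ipad = bb 12 36 36.
Inner input = bb 12 36 36 ∥ 0c 88 db 23 6c.
Inner hash: even-index sum = 580 mod 256 = 68; odd-index sum = 243 mod 256 = 243 → 44 f3.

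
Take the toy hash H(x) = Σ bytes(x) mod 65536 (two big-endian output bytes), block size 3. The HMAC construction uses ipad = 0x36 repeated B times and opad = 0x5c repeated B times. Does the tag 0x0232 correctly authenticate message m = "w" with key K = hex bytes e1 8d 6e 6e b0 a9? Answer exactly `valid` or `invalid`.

Key hex bytes e1 8d 6e 6e b0 a9 is 6 bytes > B = 3, so hash it first: H(key) = 03 a3, then zero-pad to 3 bytes: K' = 03 a3 00.
K' ⊕ ipad = 35 95 36; K' ⊕ opad = 5f ff 5c.
Inner hash: sum = 53+149+54+119 = 375 → 01 77.
Outer hash (recomputed tag): sum = 95+255+92+1+119 = 562 → 02 32.
Recomputed tag = 0232; claimed = 0232 → match.

valid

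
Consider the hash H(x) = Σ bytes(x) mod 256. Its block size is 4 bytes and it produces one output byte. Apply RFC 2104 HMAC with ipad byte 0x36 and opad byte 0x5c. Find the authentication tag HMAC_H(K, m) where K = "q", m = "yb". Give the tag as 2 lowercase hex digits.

Key "q" = 71 is 1 byte ≤ B = 4; zero-pad to 4 bytes: K' = 71 00 00 00.
K' ⊕ ipad = 47 36 36 36.  K' ⊕ opad = 2d 5c 5c 5c.
Inner input = (K'⊕ipad) ∥ m = 47 36 36 36 ∥ 79 62.
Inner hash: sum = 71+54+54+54+121+98 = 452; mod 256 = 196 → c4.
Outer input = (K'⊕opad) ∥ inner = 2d 5c 5c 5c ∥ c4.
Outer hash (tag): sum = 45+92+92+92+196 = 517; mod 256 = 5 → 05.

05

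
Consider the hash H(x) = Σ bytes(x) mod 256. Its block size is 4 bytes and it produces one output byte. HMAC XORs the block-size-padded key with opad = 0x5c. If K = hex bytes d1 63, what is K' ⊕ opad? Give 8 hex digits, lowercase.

8d3f5c5c

Key hex bytes d1 63 is 2 bytes ≤ B = 4; zero-pad to 4 bytes: K' = d1 63 00 00.
XOR each byte with 0x5c: d1⊕5c=8d, 63⊕5c=3f, 00⊕5c=5c, 00⊕5c=5c.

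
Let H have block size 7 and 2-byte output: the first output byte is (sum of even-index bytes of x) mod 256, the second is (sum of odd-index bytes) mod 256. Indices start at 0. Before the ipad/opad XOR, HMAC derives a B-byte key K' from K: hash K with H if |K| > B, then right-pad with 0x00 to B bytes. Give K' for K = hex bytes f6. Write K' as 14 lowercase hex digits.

f6000000000000

Key hex bytes f6 is 1 byte ≤ B = 7; zero-pad to 7 bytes: K' = f6 00 00 00 00 00 00.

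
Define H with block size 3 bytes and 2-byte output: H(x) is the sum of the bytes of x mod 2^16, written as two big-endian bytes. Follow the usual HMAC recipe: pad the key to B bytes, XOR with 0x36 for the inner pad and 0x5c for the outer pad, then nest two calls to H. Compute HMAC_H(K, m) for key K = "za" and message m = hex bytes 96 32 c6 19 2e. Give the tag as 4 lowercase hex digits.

016f

Key "za" = 7a 61 is 2 bytes ≤ B = 3; zero-pad to 3 bytes: K' = 7a 61 00.
K' ⊕ ipad = 4c 57 36.  K' ⊕ opad = 26 3d 5c.
Inner input = (K'⊕ipad) ∥ m = 4c 57 36 ∥ 96 32 c6 19 2e.
Inner hash: sum = 76+87+54+150+50+198+25+46 = 686 → 02 ae.
Outer input = (K'⊕opad) ∥ inner = 26 3d 5c ∥ 02 ae.
Outer hash (tag): sum = 38+61+92+2+174 = 367 → 01 6f.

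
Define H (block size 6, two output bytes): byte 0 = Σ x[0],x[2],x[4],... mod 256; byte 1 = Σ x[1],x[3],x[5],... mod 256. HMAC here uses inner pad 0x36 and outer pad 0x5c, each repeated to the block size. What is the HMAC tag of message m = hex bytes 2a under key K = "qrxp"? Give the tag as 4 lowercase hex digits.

Key "qrxp" = 71 72 78 70 is 4 bytes ≤ B = 6; zero-pad to 6 bytes: K' = 71 72 78 70 00 00.
K' ⊕ ipad = 47 44 4e 46 36 36.  K' ⊕ opad = 2d 2e 24 2c 5c 5c.
Inner input = (K'⊕ipad) ∥ m = 47 44 4e 46 36 36 ∥ 2a.
Inner hash: even-index sum = 245 mod 256 = 245; odd-index sum = 192 mod 256 = 192 → f5 c0.
Outer input = (K'⊕opad) ∥ inner = 2d 2e 24 2c 5c 5c ∥ f5 c0.
Outer hash (tag): even-index sum = 418 mod 256 = 162; odd-index sum = 374 mod 256 = 118 → a2 76.

a276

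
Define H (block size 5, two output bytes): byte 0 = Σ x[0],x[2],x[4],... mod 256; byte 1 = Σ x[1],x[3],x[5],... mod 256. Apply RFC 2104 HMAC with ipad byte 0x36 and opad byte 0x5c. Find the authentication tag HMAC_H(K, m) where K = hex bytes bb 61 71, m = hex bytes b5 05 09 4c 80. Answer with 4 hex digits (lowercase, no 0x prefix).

Key hex bytes bb 61 71 is 3 bytes ≤ B = 5; zero-pad to 5 bytes: K' = bb 61 71 00 00.
K' ⊕ ipad = 8d 57 47 36 36.  K' ⊕ opad = e7 3d 2d 5c 5c.
Inner input = (K'⊕ipad) ∥ m = 8d 57 47 36 36 ∥ b5 05 09 4c 80.
Inner hash: even-index sum = 347 mod 256 = 91; odd-index sum = 459 mod 256 = 203 → 5b cb.
Outer input = (K'⊕opad) ∥ inner = e7 3d 2d 5c 5c ∥ 5b cb.
Outer hash (tag): even-index sum = 571 mod 256 = 59; odd-index sum = 244 mod 256 = 244 → 3b f4.

3bf4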